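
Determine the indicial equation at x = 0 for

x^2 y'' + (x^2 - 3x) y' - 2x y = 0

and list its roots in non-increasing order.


Divide by x^2 to reach normal form y'' + P_1(x) y' + P_2(x) y = 0 with P_1(x) = 1 - 3/x and P_2(x) = -2/x.
x = 0 is a singular point because the y'-coefficient 1 - 3/x has a pole at x = 0 and the y-coefficient -2/x has a pole at x = 0.
It is a regular singular point because x P_1(x) = p(x) = x - 3 and x^2 P_2(x) = q(x) = -2x are polynomials, hence analytic at x = 0.
p(0) = -3,  q(0) = 0.
Indicial equation: r(r-1) + p(0) r + q(0) = 0, i.e. r^2 + (p(0) - 1) r + q(0) = 0, i.e. r^2 - 4 r = 0.
Discriminant: (-4)^2 - 4(0) = 16, so r = (4 ± 4)/2.
Solving: r_1 = 4, r_2 = 0.

indicial: r^2 - 4 r = 0; roots r_1 = 4, r_2 = 0


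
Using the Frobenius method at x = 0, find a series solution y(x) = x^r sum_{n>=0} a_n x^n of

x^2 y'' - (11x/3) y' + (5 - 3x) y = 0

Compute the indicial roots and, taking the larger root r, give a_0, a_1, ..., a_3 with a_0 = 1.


Write in Frobenius form y'' + (p(x)/x) y' + (q(x)/x^2) y = 0:
  p(x) = -11/3,  q(x) = 5 - 3x.
Indicial equation: r(r-1) + (-11/3) r + (5) = 0 -> roots r_1 = 3, r_2 = 5/3.
Take r = r_1 = 3. Let y(x) = x^r sum_{n>=0} a_n x^n with a_0 = 1.
Substitute y = x^r sum a_n x^n and match x^{r+n}. The recurrence is
  D(n) a_n - 3 a_{n-1} = 0,  where D(n) = (r+n)(r+n-1) + (-11/3)(r+n) + (5).
  a_n = 3 / D(n) * a_{n-1}.
Since the indicial polynomial factors as (r - r_1)(r - r_2), D(n) = (r_1 + n - r_1)(r_1 + n - r_2) = n(n + 4/3).
Evaluating step by step (a_0 = 1):
  n = 1: D(1) = 1(1 + 4/3) = 7/3; numerator = 3(1) = 3; a_1 = (3)/(7/3) = 9/7
  n = 2: D(2) = 2(2 + 4/3) = 20/3; numerator = 3(9/7) = 27/7; a_2 = (27/7)/(20/3) = 81/140
  n = 3: D(3) = 3(3 + 4/3) = 13; numerator = 3(81/140) = 243/140; a_3 = (243/140)/(13) = 243/1820

r = 3; a_0 = 1; a_1 = 9/7; a_2 = 81/140; a_3 = 243/1820


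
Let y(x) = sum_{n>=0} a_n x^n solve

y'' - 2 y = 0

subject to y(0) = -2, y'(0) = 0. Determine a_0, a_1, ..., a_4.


Ansatz: y(x) = sum_{n>=0} a_n x^n, so y'(x) = sum_{n>=1} n a_n x^(n-1) and y''(x) = sum_{n>=2} n(n-1) a_n x^(n-2).
Substitute into P(x) y'' + Q(x) y' + R(x) y = 0 with P(x) = 1, Q(x) = 0, R(x) = -2, and match powers of x.
Initial conditions: a_0 = -2, a_1 = 0.
Setting the coefficient of each power of x to zero and solving order by order (substituting the coefficients already found):
  x^0: 2 a_2 - 2 a_0 = 0  ->  2 a_2 = 2 a_0 = -4  ->  a_2 = -2
  x^1: 6 a_3 - 2 a_1 = 0  ->  6 a_3 = 2 a_1 = 0  ->  a_3 = 0
  x^2: 12 a_4 - 2 a_2 = 0  ->  12 a_4 = 2 a_2 = -4  ->  a_4 = -1/3
Truncated series: y(x) = -2 - 2 x^2 - (1/3) x^4 + O(x^5).

a_0 = -2; a_1 = 0; a_2 = -2; a_3 = 0; a_4 = -1/3


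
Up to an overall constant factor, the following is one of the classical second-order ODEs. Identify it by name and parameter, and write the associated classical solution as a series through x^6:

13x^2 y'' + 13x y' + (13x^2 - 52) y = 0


All three coefficients share the factor 13; dividing through by 13 gives  x^2 y'' + x y' + (x^2 - 4) y = 0.
This matches the Bessel equation x^2 y'' + x y' + (x^2 - nu^2) y = 0 with nu^2 = 4, so nu = 2; the solution bounded at x = 0 is J_2(x).
Frobenius at x = 0: indicial roots ±nu; for r = nu the recurrence k(k + 2nu) c_k = -c_{k-2} gives the standard series J_nu(x) = sum_{k>=0} (-1)^k / (k! (k+nu)!) (x/2)^(2k+nu). Evaluate the first 3 terms:
  k = 0: (-1)^0 / (0! * 2! * 2^2) x^2 = 1/(1*2*4) x^2 = (1/8) x^2
  k = 1: (-1)^1 / (1! * 3! * 2^4) x^4 = -1/(1*6*16) x^4 = (-1/96) x^4
  k = 2: (-1)^2 / (2! * 4! * 2^6) x^6 = 1/(2*24*64) x^6 = (1/3072) x^6
Hence J_2(x) = x^6/3072 - x^4/96 + x^2/8 + ....

J_2(x); series = x^6/3072 - x^4/96 + x^2/8


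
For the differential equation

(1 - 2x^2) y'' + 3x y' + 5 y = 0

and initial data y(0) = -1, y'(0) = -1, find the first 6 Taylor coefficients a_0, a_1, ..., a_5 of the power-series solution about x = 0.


Ansatz: y(x) = sum_{n>=0} a_n x^n, so y'(x) = sum_{n>=1} n a_n x^(n-1) and y''(x) = sum_{n>=2} n(n-1) a_n x^(n-2).
Substitute into P(x) y'' + Q(x) y' + R(x) y = 0 with P(x) = 1 - 2x^2, Q(x) = 3x, R(x) = 5, and match powers of x.
Initial conditions: a_0 = -1, a_1 = -1.
Setting the coefficient of each power of x to zero and solving order by order (substituting the coefficients already found):
  x^0: 2 a_2 + 5 a_0 = 0  ->  2 a_2 = -5 a_0 = 5  ->  a_2 = 5/2
  x^1: 6 a_3 + 8 a_1 = 0  ->  6 a_3 = -8 a_1 = 8  ->  a_3 = 4/3
  x^2: 12 a_4 + 7 a_2 = 0  ->  12 a_4 = -7 a_2 = -35/2  ->  a_4 = -35/24
  x^3: 20 a_5 + 2 a_3 = 0  ->  20 a_5 = -2 a_3 = -8/3  ->  a_5 = -2/15
Truncated series: y(x) = -1 - x + (5/2) x^2 + (4/3) x^3 - (35/24) x^4 - (2/15) x^5 + O(x^6).

a_0 = -1; a_1 = -1; a_2 = 5/2; a_3 = 4/3; a_4 = -35/24; a_5 = -2/15


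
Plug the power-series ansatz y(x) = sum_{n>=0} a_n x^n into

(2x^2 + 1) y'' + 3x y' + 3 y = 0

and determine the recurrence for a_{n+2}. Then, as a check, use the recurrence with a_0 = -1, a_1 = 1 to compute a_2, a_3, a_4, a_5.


Substitute y = sum_n a_n x^n.
(1 + 2 x^2) y'' contributes (n+2)(n+1) a_{n+2} + 2 n(n-1) a_n at x^n.
3 x y'(x) contributes 3 n a_n at x^n.
3 y(x) contributes 3 a_n at x^n.
Matching x^n: (n+2)(n+1) a_{n+2} + (2 n(n-1) + 3 n + 3) a_n = 0.
Thus a_{n+2} = (-2 n(n-1) - 3 n - 3) / ((n+1)(n+2)) * a_n.

Check with a_0 = -1, a_1 = 1 (apply the recurrence for n = 0, 1, 2, 3): a_0 = -1, a_1 = 1, a_2 = 3/2, a_3 = -1, a_4 = -13/8, a_5 = 6/5.

a_(n+2) = (-2 n(n-1) - 3 n - 3) / ((n+1)(n+2)) * a_n; check: a_0 = -1, a_1 = 1, a_2 = 3/2, a_3 = -1, a_4 = -13/8, a_5 = 6/5


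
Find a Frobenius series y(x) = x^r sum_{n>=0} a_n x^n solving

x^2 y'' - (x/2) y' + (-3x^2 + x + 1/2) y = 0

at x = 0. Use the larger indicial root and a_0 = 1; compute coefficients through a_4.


Write in Frobenius form y'' + (p(x)/x) y' + (q(x)/x^2) y = 0:
  p(x) = -1/2,  q(x) = -3x^2 + x + 1/2.
Indicial equation: r(r-1) + (-1/2) r + (1/2) = 0 -> roots r_1 = 1, r_2 = 1/2.
Take r = r_1 = 1. Let y(x) = x^r sum_{n>=0} a_n x^n with a_0 = 1.
Substitute y = x^r sum a_n x^n and match x^{r+n}. The recurrence is
  D(n) a_n + 1 a_{n-1} - 3 a_{n-2} = 0,  where D(n) = (r+n)(r+n-1) + (-1/2)(r+n) + (1/2).
  a_n = [-1 a_{n-1} + 3 a_{n-2}] / D(n).
Since the indicial polynomial factors as (r - r_1)(r - r_2), D(n) = (r_1 + n - r_1)(r_1 + n - r_2) = n(n + 1/2).
Evaluating step by step (a_0 = 1):
  n = 1: D(1) = 1(1 + 1/2) = 3/2; numerator = -1(1) = -1; a_1 = (-1)/(3/2) = -2/3
  n = 2: D(2) = 2(2 + 1/2) = 5; numerator = -1(-2/3) + 3(1) = 11/3; a_2 = (11/3)/(5) = 11/15
  n = 3: D(3) = 3(3 + 1/2) = 21/2; numerator = -1(11/15) + 3(-2/3) = -41/15; a_3 = (-41/15)/(21/2) = -82/315
  n = 4: D(4) = 4(4 + 1/2) = 18; numerator = -1(-82/315) + 3(11/15) = 155/63; a_4 = (155/63)/(18) = 155/1134

r = 1; a_0 = 1; a_1 = -2/3; a_2 = 11/15; a_3 = -82/315; a_4 = 155/1134


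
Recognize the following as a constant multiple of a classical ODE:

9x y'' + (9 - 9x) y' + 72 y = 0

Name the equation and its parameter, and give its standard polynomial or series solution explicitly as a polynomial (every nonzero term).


All three coefficients share the factor 9; dividing through by 9 gives  x y'' + (1 - x) y' + 8 y = 0.
This matches the Laguerre equation x y'' + (1 - x) y' + n y = 0 with n = 8; the polynomial solution is L_8(x).
With y = sum_k a_k x^k, matching x^k gives (k+1)k a_{k+1} + (k+1) a_{k+1} - k a_k + n a_k = 0, i.e. (k+1)^2 a_{k+1} = (k - n) a_k = (k - 8) a_k. The right side vanishes at k = 8, so the series terminates at degree 8.
Standard normalization L_n(0) = 1 gives a_0 = 1. Work upward with a_{k+1} = (k - 8) a_k / (k+1)^2:
  a_1 = (0 - 8)(1) / 1^2 = -8/1 = -8
  a_2 = (1 - 8)(-8) / 2^2 = 56/4 = 14
  a_3 = (2 - 8)(14) / 3^2 = -84/9 = -28/3
  a_4 = (3 - 8)(-28/3) / 4^2 = (140/3)/16 = 35/12
  a_5 = (4 - 8)(35/12) / 5^2 = (-35/3)/25 = -7/15
  a_6 = (5 - 8)(-7/15) / 6^2 = (7/5)/36 = 7/180
  a_7 = (6 - 8)(7/180) / 7^2 = (-7/90)/49 = -1/630
  a_8 = (7 - 8)(-1/630) / 8^2 = (1/630)/64 = 1/40320
Hence L_8(x) = x^8/40320 - x^7/630 + 7 x^6/180 - 7 x^5/15 + 35 x^4/12 - 28 x^3/3 + 14 x^2 - 8 x + 1.

L_8(x); series = x^8/40320 - x^7/630 + 7 x^6/180 - 7 x^5/15 + 35 x^4/12 - 28 x^3/3 + 14 x^2 - 8 x + 1


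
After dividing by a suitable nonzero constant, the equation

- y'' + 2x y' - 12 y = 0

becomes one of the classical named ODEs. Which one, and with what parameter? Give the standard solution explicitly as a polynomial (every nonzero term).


All three coefficients share the factor -1; dividing through by -1 gives  y'' - 2x y' + 12 y = 0.
This matches the Hermite equation y'' - 2x y' + 2n y = 0 with 2n = 12, so n = 6; the polynomial solution is H_6(x).
With y = sum_k a_k x^k, matching x^k gives (k+2)(k+1) a_{k+2} = 2(k - n) a_k = 2(k - 6) a_k. The right side vanishes at k = 6, so the series with the parity of 6 terminates at degree 6.
Standard normalization: leading coefficient of H_n is 2^n, so a_6 = 2^6 = 64. Work downward with a_k = (k+1)(k+2) a_{k+2} / (2(k - n)):
  a_4 = (5)(6)(64) / (2(4 - 6)) = 1920/(-4) = -480
  a_2 = (3)(4)(-480) / (2(2 - 6)) = -5760/(-8) = 720
  a_0 = (1)(2)(720) / (2(0 - 6)) = 1440/(-12) = -120
Hence H_6(x) = 64 x^6 - 480 x^4 + 720 x^2 - 120.

H_6(x); series = 64 x^6 - 480 x^4 + 720 x^2 - 120


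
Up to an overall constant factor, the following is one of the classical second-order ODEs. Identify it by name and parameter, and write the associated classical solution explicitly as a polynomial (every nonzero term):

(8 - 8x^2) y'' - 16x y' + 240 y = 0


All three coefficients share the factor 8; dividing through by 8 gives  (1 - x^2) y'' - 2x y' + 30 y = 0.
This matches the Legendre equation (1 - x^2) y'' - 2x y' + n(n+1) y = 0 (note the -2x y' term) with n(n+1) = 30, so n = 5; the polynomial solution is P_5(x).
With y = sum_k a_k x^k, matching x^k gives (k+2)(k+1) a_{k+2} = [k(k+1) - n(n+1)] a_k = (k - 5)(k + 6) a_k. The right side vanishes at k = 5, so the series with the parity of 5 terminates at degree 5.
Standard normalization (P_n(1) = 1): leading coefficient (2n)!/(2^n (n!)^2) = 3628800/(32*14400) = 63/8, so a_5 = 63/8. Work downward with a_k = (k+1)(k+2) a_{k+2} / ((k - 5)(k + 6)):
  a_3 = (4)(5)(63/8) / ((3 - 5)(3 + 6)) = (315/2)/(-18) = -35/4
  a_1 = (2)(3)(-35/4) / ((1 - 5)(1 + 6)) = (-105/2)/(-28) = 15/8
Hence P_5(x) = 63 x^5/8 - 35 x^3/4 + 15 x/8.

P_5(x); series = 63 x^5/8 - 35 x^3/4 + 15 x/8


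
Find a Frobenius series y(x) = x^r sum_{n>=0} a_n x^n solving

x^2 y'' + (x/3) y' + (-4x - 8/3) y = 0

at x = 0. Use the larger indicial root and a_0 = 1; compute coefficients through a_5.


Write in Frobenius form y'' + (p(x)/x) y' + (q(x)/x^2) y = 0:
  p(x) = 1/3,  q(x) = -4x - 8/3.
Indicial equation: r(r-1) + (1/3) r + (-8/3) = 0 -> roots r_1 = 2, r_2 = -4/3.
Take r = r_1 = 2. Let y(x) = x^r sum_{n>=0} a_n x^n with a_0 = 1.
Substitute y = x^r sum a_n x^n and match x^{r+n}. The recurrence is
  D(n) a_n - 4 a_{n-1} = 0,  where D(n) = (r+n)(r+n-1) + (1/3)(r+n) + (-8/3).
  a_n = 4 / D(n) * a_{n-1}.
Since the indicial polynomial factors as (r - r_1)(r - r_2), D(n) = (r_1 + n - r_1)(r_1 + n - r_2) = n(n + 10/3).
Evaluating step by step (a_0 = 1):
  n = 1: D(1) = 1(1 + 10/3) = 13/3; numerator = 4(1) = 4; a_1 = (4)/(13/3) = 12/13
  n = 2: D(2) = 2(2 + 10/3) = 32/3; numerator = 4(12/13) = 48/13; a_2 = (48/13)/(32/3) = 9/26
  n = 3: D(3) = 3(3 + 10/3) = 19; numerator = 4(9/26) = 18/13; a_3 = (18/13)/(19) = 18/247
  n = 4: D(4) = 4(4 + 10/3) = 88/3; numerator = 4(18/247) = 72/247; a_4 = (72/247)/(88/3) = 27/2717
  n = 5: D(5) = 5(5 + 10/3) = 125/3; numerator = 4(27/2717) = 108/2717; a_5 = (108/2717)/(125/3) = 324/339625

r = 2; a_0 = 1; a_1 = 12/13; a_2 = 9/26; a_3 = 18/247; a_4 = 27/2717; a_5 = 324/339625


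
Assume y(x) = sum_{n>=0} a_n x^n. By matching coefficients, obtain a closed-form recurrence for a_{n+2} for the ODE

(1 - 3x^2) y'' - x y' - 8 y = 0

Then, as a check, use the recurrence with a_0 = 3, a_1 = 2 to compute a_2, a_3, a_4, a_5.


Substitute y = sum_n a_n x^n.
(1 - 3 x^2) y'' contributes (n+2)(n+1) a_{n+2} - 3 n(n-1) a_n at x^n.
-x y'(x) contributes -n a_n at x^n.
-8 y(x) contributes -8 a_n at x^n.
Matching x^n: (n+2)(n+1) a_{n+2} + (-3 n(n-1) - n - 8) a_n = 0.
Thus a_{n+2} = (3 n(n-1) + n + 8) / ((n+1)(n+2)) * a_n.

Check with a_0 = 3, a_1 = 2 (apply the recurrence for n = 0, 1, 2, 3): a_0 = 3, a_1 = 2, a_2 = 12, a_3 = 3, a_4 = 16, a_5 = 87/20.

a_(n+2) = (3 n(n-1) + n + 8) / ((n+1)(n+2)) * a_n; check: a_0 = 3, a_1 = 2, a_2 = 12, a_3 = 3, a_4 = 16, a_5 = 87/20


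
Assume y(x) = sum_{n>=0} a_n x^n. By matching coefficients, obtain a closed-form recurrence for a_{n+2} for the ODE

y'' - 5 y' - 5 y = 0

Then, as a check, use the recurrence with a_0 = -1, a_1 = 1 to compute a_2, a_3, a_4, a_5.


Substitute y = sum_n a_n x^n.
y''(x) has coefficient (n+2)(n+1) a_{n+2} at x^n;
-5 y'(x) has coefficient -5 (n+1) a_{n+1} at x^n;
-5 y(x) has coefficient -5 a_n at x^n.
Matching x^n: (n+2)(n+1) a_{n+2} - 5 (n+1) a_{n+1} - 5 a_n = 0.
Thus a_{n+2} = [5 (n+1) a_{n+1} + 5 a_n] / ((n+1)(n+2)).

Check with a_0 = -1, a_1 = 1 (apply the recurrence for n = 0, 1, 2, 3): a_0 = -1, a_1 = 1, a_2 = 0, a_3 = 5/6, a_4 = 25/24, a_5 = 5/4.

a_(n+2) = [5 (n+1) a_(n+1) + 5 a_n] / ((n+1)(n+2)); check: a_0 = -1, a_1 = 1, a_2 = 0, a_3 = 5/6, a_4 = 25/24, a_5 = 5/4


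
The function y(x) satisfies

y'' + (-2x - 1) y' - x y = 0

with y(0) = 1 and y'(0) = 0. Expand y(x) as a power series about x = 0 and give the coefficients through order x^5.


Ansatz: y(x) = sum_{n>=0} a_n x^n, so y'(x) = sum_{n>=1} n a_n x^(n-1) and y''(x) = sum_{n>=2} n(n-1) a_n x^(n-2).
Substitute into P(x) y'' + Q(x) y' + R(x) y = 0 with P(x) = 1, Q(x) = -2x - 1, R(x) = -x, and match powers of x.
Initial conditions: a_0 = 1, a_1 = 0.
Setting the coefficient of each power of x to zero and solving order by order (substituting the coefficients already found):
  x^0: 2 a_2 - a_1 = 0  ->  2 a_2 = a_1 = 0  ->  a_2 = 0
  x^1: 6 a_3 - 2 a_2 - 2 a_1 - a_0 = 0  ->  6 a_3 = 2 a_2 + 2 a_1 + a_0 = 1  ->  a_3 = 1/6
  x^2: 12 a_4 - 3 a_3 - 4 a_2 - a_1 = 0  ->  12 a_4 = 3 a_3 + 4 a_2 + a_1 = 1/2  ->  a_4 = 1/24
  x^3: 20 a_5 - 4 a_4 - 6 a_3 - a_2 = 0  ->  20 a_5 = 4 a_4 + 6 a_3 + a_2 = 7/6  ->  a_5 = 7/120
Truncated series: y(x) = 1 + (1/6) x^3 + (1/24) x^4 + (7/120) x^5 + O(x^6).

a_0 = 1; a_1 = 0; a_2 = 0; a_3 = 1/6; a_4 = 1/24; a_5 = 7/120


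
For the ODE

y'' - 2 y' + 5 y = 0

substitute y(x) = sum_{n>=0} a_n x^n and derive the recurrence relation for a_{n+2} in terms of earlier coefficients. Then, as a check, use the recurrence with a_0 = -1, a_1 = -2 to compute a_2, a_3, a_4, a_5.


Substitute y = sum_n a_n x^n.
y''(x) has coefficient (n+2)(n+1) a_{n+2} at x^n;
-2 y'(x) has coefficient -2 (n+1) a_{n+1} at x^n;
5 y(x) has coefficient 5 a_n at x^n.
Matching x^n: (n+2)(n+1) a_{n+2} - 2 (n+1) a_{n+1} + 5 a_n = 0.
Thus a_{n+2} = [2 (n+1) a_{n+1} - 5 a_n] / ((n+1)(n+2)).

Check with a_0 = -1, a_1 = -2 (apply the recurrence for n = 0, 1, 2, 3): a_0 = -1, a_1 = -2, a_2 = 1/2, a_3 = 2, a_4 = 19/24, a_5 = -11/60.

a_(n+2) = [2 (n+1) a_(n+1) - 5 a_n] / ((n+1)(n+2)); check: a_0 = -1, a_1 = -2, a_2 = 1/2, a_3 = 2, a_4 = 19/24, a_5 = -11/60


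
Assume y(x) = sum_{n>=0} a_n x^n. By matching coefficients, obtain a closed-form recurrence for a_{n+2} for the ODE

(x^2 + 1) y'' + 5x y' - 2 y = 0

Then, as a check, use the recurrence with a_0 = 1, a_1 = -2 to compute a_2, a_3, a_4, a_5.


Substitute y = sum_n a_n x^n.
(1 + 1 x^2) y'' contributes (n+2)(n+1) a_{n+2} + n(n-1) a_n at x^n.
5 x y'(x) contributes 5 n a_n at x^n.
-2 y(x) contributes -2 a_n at x^n.
Matching x^n: (n+2)(n+1) a_{n+2} + (n(n-1) + 5 n - 2) a_n = 0.
Thus a_{n+2} = (-n(n-1) - 5 n + 2) / ((n+1)(n+2)) * a_n.

Check with a_0 = 1, a_1 = -2 (apply the recurrence for n = 0, 1, 2, 3): a_0 = 1, a_1 = -2, a_2 = 1, a_3 = 1, a_4 = -5/6, a_5 = -19/20.

a_(n+2) = (-n(n-1) - 5 n + 2) / ((n+1)(n+2)) * a_n; check: a_0 = 1, a_1 = -2, a_2 = 1, a_3 = 1, a_4 = -5/6, a_5 = -19/20


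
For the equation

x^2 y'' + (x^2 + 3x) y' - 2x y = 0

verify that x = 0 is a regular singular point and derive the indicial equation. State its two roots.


Divide by x^2 to reach normal form y'' + P_1(x) y' + P_2(x) y = 0 with P_1(x) = 1 + 3/x and P_2(x) = -2/x.
x = 0 is a singular point because the y'-coefficient 1 + 3/x has a pole at x = 0 and the y-coefficient -2/x has a pole at x = 0.
It is a regular singular point because x P_1(x) = p(x) = x + 3 and x^2 P_2(x) = q(x) = -2x are polynomials, hence analytic at x = 0.
p(0) = 3,  q(0) = 0.
Indicial equation: r(r-1) + p(0) r + q(0) = 0, i.e. r^2 + (p(0) - 1) r + q(0) = 0, i.e. r^2 + 2 r = 0.
Discriminant: (2)^2 - 4(0) = 4, so r = (-2 ± 2)/2.
Solving: r_1 = 0, r_2 = -2.

indicial: r^2 + 2 r = 0; roots r_1 = 0, r_2 = -2


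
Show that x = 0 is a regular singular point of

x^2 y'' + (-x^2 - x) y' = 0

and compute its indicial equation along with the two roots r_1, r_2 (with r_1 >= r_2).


Divide by x^2 to reach normal form y'' + P_1(x) y' + P_2(x) y = 0 with P_1(x) = -1 - 1/x and P_2(x) = 0.
x = 0 is a singular point because the y'-coefficient -1 - 1/x has a pole at x = 0.
It is a regular singular point because x P_1(x) = p(x) = -x - 1 and x^2 P_2(x) = q(x) = 0 are polynomials, hence analytic at x = 0.
p(0) = -1,  q(0) = 0.
Indicial equation: r(r-1) + p(0) r + q(0) = 0, i.e. r^2 + (p(0) - 1) r + q(0) = 0, i.e. r^2 - 2 r = 0.
Discriminant: (-2)^2 - 4(0) = 4, so r = (2 ± 2)/2.
Solving: r_1 = 2, r_2 = 0.

indicial: r^2 - 2 r = 0; roots r_1 = 2, r_2 = 0


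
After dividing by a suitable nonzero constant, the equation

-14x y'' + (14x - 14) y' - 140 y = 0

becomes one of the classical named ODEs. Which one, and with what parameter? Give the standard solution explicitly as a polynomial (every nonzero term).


All three coefficients share the factor -14; dividing through by -14 gives  x y'' + (1 - x) y' + 10 y = 0.
This matches the Laguerre equation x y'' + (1 - x) y' + n y = 0 with n = 10; the polynomial solution is L_10(x).
With y = sum_k a_k x^k, matching x^k gives (k+1)k a_{k+1} + (k+1) a_{k+1} - k a_k + n a_k = 0, i.e. (k+1)^2 a_{k+1} = (k - n) a_k = (k - 10) a_k. The right side vanishes at k = 10, so the series terminates at degree 10.
Standard normalization L_n(0) = 1 gives a_0 = 1. Work upward with a_{k+1} = (k - 10) a_k / (k+1)^2:
  a_1 = (0 - 10)(1) / 1^2 = -10/1 = -10
  a_2 = (1 - 10)(-10) / 2^2 = 90/4 = 45/2
  a_3 = (2 - 10)(45/2) / 3^2 = -180/9 = -20
  a_4 = (3 - 10)(-20) / 4^2 = 140/16 = 35/4
  a_5 = (4 - 10)(35/4) / 5^2 = (-105/2)/25 = -21/10
  a_6 = (5 - 10)(-21/10) / 6^2 = (21/2)/36 = 7/24
  a_7 = (6 - 10)(7/24) / 7^2 = (-7/6)/49 = -1/42
  a_8 = (7 - 10)(-1/42) / 8^2 = (1/14)/64 = 1/896
  a_9 = (8 - 10)(1/896) / 9^2 = (-1/448)/81 = -1/36288
  a_10 = (9 - 10)(-1/36288) / 10^2 = (1/36288)/100 = 1/3628800
Hence L_10(x) = x^10/3628800 - x^9/36288 + x^8/896 - x^7/42 + 7 x^6/24 - 21 x^5/10 + 35 x^4/4 - 20 x^3 + 45 x^2/2 - 10 x + 1.

L_10(x); series = x^10/3628800 - x^9/36288 + x^8/896 - x^7/42 + 7 x^6/24 - 21 x^5/10 + 35 x^4/4 - 20 x^3 + 45 x^2/2 - 10 x + 1


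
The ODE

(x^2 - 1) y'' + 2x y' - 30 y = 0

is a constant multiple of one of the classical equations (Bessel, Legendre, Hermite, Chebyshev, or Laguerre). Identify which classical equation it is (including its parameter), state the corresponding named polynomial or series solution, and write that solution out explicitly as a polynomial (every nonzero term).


All three coefficients share the factor -1; dividing through by -1 gives  (1 - x^2) y'' - 2x y' + 30 y = 0.
This matches the Legendre equation (1 - x^2) y'' - 2x y' + n(n+1) y = 0 (note the -2x y' term) with n(n+1) = 30, so n = 5; the polynomial solution is P_5(x).
With y = sum_k a_k x^k, matching x^k gives (k+2)(k+1) a_{k+2} = [k(k+1) - n(n+1)] a_k = (k - 5)(k + 6) a_k. The right side vanishes at k = 5, so the series with the parity of 5 terminates at degree 5.
Standard normalization (P_n(1) = 1): leading coefficient (2n)!/(2^n (n!)^2) = 3628800/(32*14400) = 63/8, so a_5 = 63/8. Work downward with a_k = (k+1)(k+2) a_{k+2} / ((k - 5)(k + 6)):
  a_3 = (4)(5)(63/8) / ((3 - 5)(3 + 6)) = (315/2)/(-18) = -35/4
  a_1 = (2)(3)(-35/4) / ((1 - 5)(1 + 6)) = (-105/2)/(-28) = 15/8
Hence P_5(x) = 63 x^5/8 - 35 x^3/4 + 15 x/8.

P_5(x); series = 63 x^5/8 - 35 x^3/4 + 15 x/8


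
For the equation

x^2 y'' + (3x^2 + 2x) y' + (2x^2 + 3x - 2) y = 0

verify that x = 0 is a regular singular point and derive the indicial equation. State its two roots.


Divide by x^2 to reach normal form y'' + P_1(x) y' + P_2(x) y = 0 with P_1(x) = 3 + 2/x and P_2(x) = 2 + 3/x - 2/x^2.
x = 0 is a singular point because the y'-coefficient 3 + 2/x has a pole at x = 0 and the y-coefficient 2 + 3/x - 2/x^2 has a pole at x = 0.
It is a regular singular point because x P_1(x) = p(x) = 3x + 2 and x^2 P_2(x) = q(x) = 2x^2 + 3x - 2 are polynomials, hence analytic at x = 0.
p(0) = 2,  q(0) = -2.
Indicial equation: r(r-1) + p(0) r + q(0) = 0, i.e. r^2 + (p(0) - 1) r + q(0) = 0, i.e. r^2 + 1 r - 2 = 0.
Discriminant: (1)^2 - 4(-2) = 9, so r = (-1 ± 3)/2.
Solving: r_1 = 1, r_2 = -2.

indicial: r^2 + 1 r - 2 = 0; roots r_1 = 1, r_2 = -2


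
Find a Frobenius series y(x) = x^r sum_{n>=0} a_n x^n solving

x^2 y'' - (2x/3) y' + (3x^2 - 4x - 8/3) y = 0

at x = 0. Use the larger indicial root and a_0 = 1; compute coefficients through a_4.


Write in Frobenius form y'' + (p(x)/x) y' + (q(x)/x^2) y = 0:
  p(x) = -2/3,  q(x) = 3x^2 - 4x - 8/3.
Indicial equation: r(r-1) + (-2/3) r + (-8/3) = 0 -> roots r_1 = 8/3, r_2 = -1.
Take r = r_1 = 8/3. Let y(x) = x^r sum_{n>=0} a_n x^n with a_0 = 1.
Substitute y = x^r sum a_n x^n and match x^{r+n}. The recurrence is
  D(n) a_n - 4 a_{n-1} + 3 a_{n-2} = 0,  where D(n) = (r+n)(r+n-1) + (-2/3)(r+n) + (-8/3).
  a_n = [4 a_{n-1} - 3 a_{n-2}] / D(n).
Since the indicial polynomial factors as (r - r_1)(r - r_2), D(n) = (r_1 + n - r_1)(r_1 + n - r_2) = n(n + 11/3).
Evaluating step by step (a_0 = 1):
  n = 1: D(1) = 1(1 + 11/3) = 14/3; numerator = 4(1) = 4; a_1 = (4)/(14/3) = 6/7
  n = 2: D(2) = 2(2 + 11/3) = 34/3; numerator = 4(6/7) - 3(1) = 3/7; a_2 = (3/7)/(34/3) = 9/238
  n = 3: D(3) = 3(3 + 11/3) = 20; numerator = 4(9/238) - 3(6/7) = -288/119; a_3 = (-288/119)/(20) = -72/595
  n = 4: D(4) = 4(4 + 11/3) = 92/3; numerator = 4(-72/595) - 3(9/238) = -711/1190; a_4 = (-711/1190)/(92/3) = -2133/109480

r = 8/3; a_0 = 1; a_1 = 6/7; a_2 = 9/238; a_3 = -72/595; a_4 = -2133/109480


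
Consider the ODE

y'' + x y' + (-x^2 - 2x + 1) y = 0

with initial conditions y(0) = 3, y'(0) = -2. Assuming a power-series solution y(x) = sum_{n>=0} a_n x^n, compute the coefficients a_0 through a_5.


Ansatz: y(x) = sum_{n>=0} a_n x^n, so y'(x) = sum_{n>=1} n a_n x^(n-1) and y''(x) = sum_{n>=2} n(n-1) a_n x^(n-2).
Substitute into P(x) y'' + Q(x) y' + R(x) y = 0 with P(x) = 1, Q(x) = x, R(x) = -x^2 - 2x + 1, and match powers of x.
Initial conditions: a_0 = 3, a_1 = -2.
Setting the coefficient of each power of x to zero and solving order by order (substituting the coefficients already found):
  x^0: 2 a_2 + a_0 = 0  ->  2 a_2 = -a_0 = -3  ->  a_2 = -3/2
  x^1: 6 a_3 + 2 a_1 - 2 a_0 = 0  ->  6 a_3 = -2 a_1 + 2 a_0 = 10  ->  a_3 = 5/3
  x^2: 12 a_4 + 3 a_2 - 2 a_1 - a_0 = 0  ->  12 a_4 = -3 a_2 + 2 a_1 + a_0 = 7/2  ->  a_4 = 7/24
  x^3: 20 a_5 + 4 a_3 - 2 a_2 - a_1 = 0  ->  20 a_5 = -4 a_3 + 2 a_2 + a_1 = -35/3  ->  a_5 = -7/12
Truncated series: y(x) = 3 - 2 x - (3/2) x^2 + (5/3) x^3 + (7/24) x^4 - (7/12) x^5 + O(x^6).

a_0 = 3; a_1 = -2; a_2 = -3/2; a_3 = 5/3; a_4 = 7/24; a_5 = -7/12


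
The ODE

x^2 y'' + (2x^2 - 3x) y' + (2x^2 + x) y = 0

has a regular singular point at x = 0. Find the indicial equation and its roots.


Divide by x^2 to reach normal form y'' + P_1(x) y' + P_2(x) y = 0 with P_1(x) = 2 - 3/x and P_2(x) = 2 + 1/x.
x = 0 is a singular point because the y'-coefficient 2 - 3/x has a pole at x = 0 and the y-coefficient 2 + 1/x has a pole at x = 0.
It is a regular singular point because x P_1(x) = p(x) = 2x - 3 and x^2 P_2(x) = q(x) = 2x^2 + x are polynomials, hence analytic at x = 0.
p(0) = -3,  q(0) = 0.
Indicial equation: r(r-1) + p(0) r + q(0) = 0, i.e. r^2 + (p(0) - 1) r + q(0) = 0, i.e. r^2 - 4 r = 0.
Discriminant: (-4)^2 - 4(0) = 16, so r = (4 ± 4)/2.
Solving: r_1 = 4, r_2 = 0.

indicial: r^2 - 4 r = 0; roots r_1 = 4, r_2 = 0


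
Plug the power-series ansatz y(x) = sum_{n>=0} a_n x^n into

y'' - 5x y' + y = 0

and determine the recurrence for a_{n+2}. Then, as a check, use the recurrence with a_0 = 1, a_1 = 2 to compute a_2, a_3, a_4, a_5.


Substitute y = sum_n a_n x^n.
y''(x) has coefficient (n+2)(n+1) a_{n+2} at x^n;
-5 x y'(x) has coefficient -5 n a_n at x^n (shift);
y(x) has coefficient 1 a_n at x^n.
Matching x^n: (n+2)(n+1) a_{n+2} + (-5n + 1) a_n = 0.
Thus a_{n+2} = (5n - 1) / ((n+1)(n+2)) * a_n.

Check with a_0 = 1, a_1 = 2 (apply the recurrence for n = 0, 1, 2, 3): a_0 = 1, a_1 = 2, a_2 = -1/2, a_3 = 4/3, a_4 = -3/8, a_5 = 14/15.

a_(n+2) = (5n - 1) / ((n+1)(n+2)) * a_n; check: a_0 = 1, a_1 = 2, a_2 = -1/2, a_3 = 4/3, a_4 = -3/8, a_5 = 14/15


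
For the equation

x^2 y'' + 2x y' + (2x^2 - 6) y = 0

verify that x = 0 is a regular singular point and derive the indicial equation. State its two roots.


Divide by x^2 to reach normal form y'' + P_1(x) y' + P_2(x) y = 0 with P_1(x) = 2/x and P_2(x) = 2 - 6/x^2.
x = 0 is a singular point because the y'-coefficient 2/x has a pole at x = 0 and the y-coefficient 2 - 6/x^2 has a pole at x = 0.
It is a regular singular point because x P_1(x) = p(x) = 2 and x^2 P_2(x) = q(x) = 2x^2 - 6 are polynomials, hence analytic at x = 0.
p(0) = 2,  q(0) = -6.
Indicial equation: r(r-1) + p(0) r + q(0) = 0, i.e. r^2 + (p(0) - 1) r + q(0) = 0, i.e. r^2 + 1 r - 6 = 0.
Discriminant: (1)^2 - 4(-6) = 25, so r = (-1 ± 5)/2.
Solving: r_1 = 2, r_2 = -3.

indicial: r^2 + 1 r - 6 = 0; roots r_1 = 2, r_2 = -3


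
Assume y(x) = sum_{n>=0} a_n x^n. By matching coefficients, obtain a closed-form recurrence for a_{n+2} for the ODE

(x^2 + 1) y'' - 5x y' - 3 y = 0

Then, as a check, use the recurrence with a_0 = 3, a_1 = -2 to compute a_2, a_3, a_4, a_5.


Substitute y = sum_n a_n x^n.
(1 + 1 x^2) y'' contributes (n+2)(n+1) a_{n+2} + n(n-1) a_n at x^n.
-5 x y'(x) contributes -5 n a_n at x^n.
-3 y(x) contributes -3 a_n at x^n.
Matching x^n: (n+2)(n+1) a_{n+2} + (n(n-1) - 5 n - 3) a_n = 0.
Thus a_{n+2} = (-n(n-1) + 5 n + 3) / ((n+1)(n+2)) * a_n.

Check with a_0 = 3, a_1 = -2 (apply the recurrence for n = 0, 1, 2, 3): a_0 = 3, a_1 = -2, a_2 = 9/2, a_3 = -8/3, a_4 = 33/8, a_5 = -8/5.

a_(n+2) = (-n(n-1) + 5 n + 3) / ((n+1)(n+2)) * a_n; check: a_0 = 3, a_1 = -2, a_2 = 9/2, a_3 = -8/3, a_4 = 33/8, a_5 = -8/5


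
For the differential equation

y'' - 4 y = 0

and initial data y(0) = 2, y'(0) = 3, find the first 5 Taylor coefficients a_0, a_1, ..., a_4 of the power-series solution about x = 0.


Ansatz: y(x) = sum_{n>=0} a_n x^n, so y'(x) = sum_{n>=1} n a_n x^(n-1) and y''(x) = sum_{n>=2} n(n-1) a_n x^(n-2).
Substitute into P(x) y'' + Q(x) y' + R(x) y = 0 with P(x) = 1, Q(x) = 0, R(x) = -4, and match powers of x.
Initial conditions: a_0 = 2, a_1 = 3.
Setting the coefficient of each power of x to zero and solving order by order (substituting the coefficients already found):
  x^0: 2 a_2 - 4 a_0 = 0  ->  2 a_2 = 4 a_0 = 8  ->  a_2 = 4
  x^1: 6 a_3 - 4 a_1 = 0  ->  6 a_3 = 4 a_1 = 12  ->  a_3 = 2
  x^2: 12 a_4 - 4 a_2 = 0  ->  12 a_4 = 4 a_2 = 16  ->  a_4 = 4/3
Truncated series: y(x) = 2 + 3 x + 4 x^2 + 2 x^3 + (4/3) x^4 + O(x^5).

a_0 = 2; a_1 = 3; a_2 = 4; a_3 = 2; a_4 = 4/3


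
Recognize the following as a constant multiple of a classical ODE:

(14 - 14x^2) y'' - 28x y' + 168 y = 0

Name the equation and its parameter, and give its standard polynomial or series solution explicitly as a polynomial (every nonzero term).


All three coefficients share the factor 14; dividing through by 14 gives  (1 - x^2) y'' - 2x y' + 12 y = 0.
This matches the Legendre equation (1 - x^2) y'' - 2x y' + n(n+1) y = 0 (note the -2x y' term) with n(n+1) = 12, so n = 3; the polynomial solution is P_3(x).
With y = sum_k a_k x^k, matching x^k gives (k+2)(k+1) a_{k+2} = [k(k+1) - n(n+1)] a_k = (k - 3)(k + 4) a_k. The right side vanishes at k = 3, so the series with the parity of 3 terminates at degree 3.
Standard normalization (P_n(1) = 1): leading coefficient (2n)!/(2^n (n!)^2) = 720/(8*36) = 5/2, so a_3 = 5/2. Work downward with a_k = (k+1)(k+2) a_{k+2} / ((k - 3)(k + 4)):
  a_1 = (2)(3)(5/2) / ((1 - 3)(1 + 4)) = 15/(-10) = -3/2
Hence P_3(x) = 5 x^3/2 - 3 x/2.

P_3(x); series = 5 x^3/2 - 3 x/2


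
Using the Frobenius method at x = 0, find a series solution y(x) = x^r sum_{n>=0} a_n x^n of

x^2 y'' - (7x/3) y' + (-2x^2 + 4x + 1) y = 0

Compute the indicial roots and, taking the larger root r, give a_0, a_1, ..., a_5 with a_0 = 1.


Write in Frobenius form y'' + (p(x)/x) y' + (q(x)/x^2) y = 0:
  p(x) = -7/3,  q(x) = -2x^2 + 4x + 1.
Indicial equation: r(r-1) + (-7/3) r + (1) = 0 -> roots r_1 = 3, r_2 = 1/3.
Take r = r_1 = 3. Let y(x) = x^r sum_{n>=0} a_n x^n with a_0 = 1.
Substitute y = x^r sum a_n x^n and match x^{r+n}. The recurrence is
  D(n) a_n + 4 a_{n-1} - 2 a_{n-2} = 0,  where D(n) = (r+n)(r+n-1) + (-7/3)(r+n) + (1).
  a_n = [-4 a_{n-1} + 2 a_{n-2}] / D(n).
Since the indicial polynomial factors as (r - r_1)(r - r_2), D(n) = (r_1 + n - r_1)(r_1 + n - r_2) = n(n + 8/3).
Evaluating step by step (a_0 = 1):
  n = 1: D(1) = 1(1 + 8/3) = 11/3; numerator = -4(1) = -4; a_1 = (-4)/(11/3) = -12/11
  n = 2: D(2) = 2(2 + 8/3) = 28/3; numerator = -4(-12/11) + 2(1) = 70/11; a_2 = (70/11)/(28/3) = 15/22
  n = 3: D(3) = 3(3 + 8/3) = 17; numerator = -4(15/22) + 2(-12/11) = -54/11; a_3 = (-54/11)/(17) = -54/187
  n = 4: D(4) = 4(4 + 8/3) = 80/3; numerator = -4(-54/187) + 2(15/22) = 471/187; a_4 = (471/187)/(80/3) = 1413/14960
  n = 5: D(5) = 5(5 + 8/3) = 115/3; numerator = -4(1413/14960) + 2(-54/187) = -3573/3740; a_5 = (-3573/3740)/(115/3) = -10719/430100

r = 3; a_0 = 1; a_1 = -12/11; a_2 = 15/22; a_3 = -54/187; a_4 = 1413/14960; a_5 = -10719/430100


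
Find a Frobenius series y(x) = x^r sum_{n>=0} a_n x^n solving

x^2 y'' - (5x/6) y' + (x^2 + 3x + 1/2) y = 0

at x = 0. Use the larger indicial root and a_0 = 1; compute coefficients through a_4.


Write in Frobenius form y'' + (p(x)/x) y' + (q(x)/x^2) y = 0:
  p(x) = -5/6,  q(x) = x^2 + 3x + 1/2.
Indicial equation: r(r-1) + (-5/6) r + (1/2) = 0 -> roots r_1 = 3/2, r_2 = 1/3.
Take r = r_1 = 3/2. Let y(x) = x^r sum_{n>=0} a_n x^n with a_0 = 1.
Substitute y = x^r sum a_n x^n and match x^{r+n}. The recurrence is
  D(n) a_n + 3 a_{n-1} + 1 a_{n-2} = 0,  where D(n) = (r+n)(r+n-1) + (-5/6)(r+n) + (1/2).
  a_n = [-3 a_{n-1} - 1 a_{n-2}] / D(n).
Since the indicial polynomial factors as (r - r_1)(r - r_2), D(n) = (r_1 + n - r_1)(r_1 + n - r_2) = n(n + 7/6).
Evaluating step by step (a_0 = 1):
  n = 1: D(1) = 1(1 + 7/6) = 13/6; numerator = -3(1) = -3; a_1 = (-3)/(13/6) = -18/13
  n = 2: D(2) = 2(2 + 7/6) = 19/3; numerator = -3(-18/13) - 1(1) = 41/13; a_2 = (41/13)/(19/3) = 123/247
  n = 3: D(3) = 3(3 + 7/6) = 25/2; numerator = -3(123/247) - 1(-18/13) = -27/247; a_3 = (-27/247)/(25/2) = -54/6175
  n = 4: D(4) = 4(4 + 7/6) = 62/3; numerator = -3(-54/6175) - 1(123/247) = -2913/6175; a_4 = (-2913/6175)/(62/3) = -8739/382850

r = 3/2; a_0 = 1; a_1 = -18/13; a_2 = 123/247; a_3 = -54/6175; a_4 = -8739/382850


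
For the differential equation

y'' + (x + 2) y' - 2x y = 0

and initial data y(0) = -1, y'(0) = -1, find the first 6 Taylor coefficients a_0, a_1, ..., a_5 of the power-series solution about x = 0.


Ansatz: y(x) = sum_{n>=0} a_n x^n, so y'(x) = sum_{n>=1} n a_n x^(n-1) and y''(x) = sum_{n>=2} n(n-1) a_n x^(n-2).
Substitute into P(x) y'' + Q(x) y' + R(x) y = 0 with P(x) = 1, Q(x) = x + 2, R(x) = -2x, and match powers of x.
Initial conditions: a_0 = -1, a_1 = -1.
Setting the coefficient of each power of x to zero and solving order by order (substituting the coefficients already found):
  x^0: 2 a_2 + 2 a_1 = 0  ->  2 a_2 = -2 a_1 = 2  ->  a_2 = 1
  x^1: 6 a_3 + 4 a_2 + a_1 - 2 a_0 = 0  ->  6 a_3 = -4 a_2 - a_1 + 2 a_0 = -5  ->  a_3 = -5/6
  x^2: 12 a_4 + 6 a_3 + 2 a_2 - 2 a_1 = 0  ->  12 a_4 = -6 a_3 - 2 a_2 + 2 a_1 = 1  ->  a_4 = 1/12
  x^3: 20 a_5 + 8 a_4 + 3 a_3 - 2 a_2 = 0  ->  20 a_5 = -8 a_4 - 3 a_3 + 2 a_2 = 23/6  ->  a_5 = 23/120
Truncated series: y(x) = -1 - x + x^2 - (5/6) x^3 + (1/12) x^4 + (23/120) x^5 + O(x^6).

a_0 = -1; a_1 = -1; a_2 = 1; a_3 = -5/6; a_4 = 1/12; a_5 = 23/120


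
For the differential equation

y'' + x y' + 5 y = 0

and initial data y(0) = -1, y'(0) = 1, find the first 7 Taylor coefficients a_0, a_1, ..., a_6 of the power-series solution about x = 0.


Ansatz: y(x) = sum_{n>=0} a_n x^n, so y'(x) = sum_{n>=1} n a_n x^(n-1) and y''(x) = sum_{n>=2} n(n-1) a_n x^(n-2).
Substitute into P(x) y'' + Q(x) y' + R(x) y = 0 with P(x) = 1, Q(x) = x, R(x) = 5, and match powers of x.
Initial conditions: a_0 = -1, a_1 = 1.
Setting the coefficient of each power of x to zero and solving order by order (substituting the coefficients already found):
  x^0: 2 a_2 + 5 a_0 = 0  ->  2 a_2 = -5 a_0 = 5  ->  a_2 = 5/2
  x^1: 6 a_3 + 6 a_1 = 0  ->  6 a_3 = -6 a_1 = -6  ->  a_3 = -1
  x^2: 12 a_4 + 7 a_2 = 0  ->  12 a_4 = -7 a_2 = -35/2  ->  a_4 = -35/24
  x^3: 20 a_5 + 8 a_3 = 0  ->  20 a_5 = -8 a_3 = 8  ->  a_5 = 2/5
  x^4: 30 a_6 + 9 a_4 = 0  ->  30 a_6 = -9 a_4 = 105/8  ->  a_6 = 7/16
Truncated series: y(x) = -1 + x + (5/2) x^2 - x^3 - (35/24) x^4 + (2/5) x^5 + (7/16) x^6 + O(x^7).

a_0 = -1; a_1 = 1; a_2 = 5/2; a_3 = -1; a_4 = -35/24; a_5 = 2/5; a_6 = 7/16


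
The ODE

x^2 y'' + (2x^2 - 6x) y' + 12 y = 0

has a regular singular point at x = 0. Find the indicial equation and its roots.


Divide by x^2 to reach normal form y'' + P_1(x) y' + P_2(x) y = 0 with P_1(x) = 2 - 6/x and P_2(x) = 12/x^2.
x = 0 is a singular point because the y'-coefficient 2 - 6/x has a pole at x = 0 and the y-coefficient 12/x^2 has a pole at x = 0.
It is a regular singular point because x P_1(x) = p(x) = 2x - 6 and x^2 P_2(x) = q(x) = 12 are polynomials, hence analytic at x = 0.
p(0) = -6,  q(0) = 12.
Indicial equation: r(r-1) + p(0) r + q(0) = 0, i.e. r^2 + (p(0) - 1) r + q(0) = 0, i.e. r^2 - 7 r + 12 = 0.
Discriminant: (-7)^2 - 4(12) = 1, so r = (7 ± 1)/2.
Solving: r_1 = 4, r_2 = 3.

indicial: r^2 - 7 r + 12 = 0; roots r_1 = 4, r_2 = 3


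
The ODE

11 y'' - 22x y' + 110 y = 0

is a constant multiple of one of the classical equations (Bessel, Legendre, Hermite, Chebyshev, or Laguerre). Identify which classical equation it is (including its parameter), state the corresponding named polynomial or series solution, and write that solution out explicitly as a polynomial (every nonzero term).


All three coefficients share the factor 11; dividing through by 11 gives  y'' - 2x y' + 10 y = 0.
This matches the Hermite equation y'' - 2x y' + 2n y = 0 with 2n = 10, so n = 5; the polynomial solution is H_5(x).
With y = sum_k a_k x^k, matching x^k gives (k+2)(k+1) a_{k+2} = 2(k - n) a_k = 2(k - 5) a_k. The right side vanishes at k = 5, so the series with the parity of 5 terminates at degree 5.
Standard normalization: leading coefficient of H_n is 2^n, so a_5 = 2^5 = 32. Work downward with a_k = (k+1)(k+2) a_{k+2} / (2(k - n)):
  a_3 = (4)(5)(32) / (2(3 - 5)) = 640/(-4) = -160
  a_1 = (2)(3)(-160) / (2(1 - 5)) = -960/(-8) = 120
Hence H_5(x) = 32 x^5 - 160 x^3 + 120 x.

H_5(x); series = 32 x^5 - 160 x^3 + 120 x


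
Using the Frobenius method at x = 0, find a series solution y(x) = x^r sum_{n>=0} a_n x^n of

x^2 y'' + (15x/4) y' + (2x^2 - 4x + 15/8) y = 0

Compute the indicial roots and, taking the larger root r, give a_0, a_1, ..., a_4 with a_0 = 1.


Write in Frobenius form y'' + (p(x)/x) y' + (q(x)/x^2) y = 0:
  p(x) = 15/4,  q(x) = 2x^2 - 4x + 15/8.
Indicial equation: r(r-1) + (15/4) r + (15/8) = 0 -> roots r_1 = -5/4, r_2 = -3/2.
Take r = r_1 = -5/4. Let y(x) = x^r sum_{n>=0} a_n x^n with a_0 = 1.
Substitute y = x^r sum a_n x^n and match x^{r+n}. The recurrence is
  D(n) a_n - 4 a_{n-1} + 2 a_{n-2} = 0,  where D(n) = (r+n)(r+n-1) + (15/4)(r+n) + (15/8).
  a_n = [4 a_{n-1} - 2 a_{n-2}] / D(n).
Since the indicial polynomial factors as (r - r_1)(r - r_2), D(n) = (r_1 + n - r_1)(r_1 + n - r_2) = n(n + 1/4).
Evaluating step by step (a_0 = 1):
  n = 1: D(1) = 1(1 + 1/4) = 5/4; numerator = 4(1) = 4; a_1 = (4)/(5/4) = 16/5
  n = 2: D(2) = 2(2 + 1/4) = 9/2; numerator = 4(16/5) - 2(1) = 54/5; a_2 = (54/5)/(9/2) = 12/5
  n = 3: D(3) = 3(3 + 1/4) = 39/4; numerator = 4(12/5) - 2(16/5) = 16/5; a_3 = (16/5)/(39/4) = 64/195
  n = 4: D(4) = 4(4 + 1/4) = 17; numerator = 4(64/195) - 2(12/5) = -136/39; a_4 = (-136/39)/(17) = -8/39

r = -5/4; a_0 = 1; a_1 = 16/5; a_2 = 12/5; a_3 = 64/195; a_4 = -8/39


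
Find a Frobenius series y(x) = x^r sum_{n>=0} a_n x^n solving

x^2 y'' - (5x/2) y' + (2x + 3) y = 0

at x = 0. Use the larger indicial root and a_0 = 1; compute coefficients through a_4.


Write in Frobenius form y'' + (p(x)/x) y' + (q(x)/x^2) y = 0:
  p(x) = -5/2,  q(x) = 2x + 3.
Indicial equation: r(r-1) + (-5/2) r + (3) = 0 -> roots r_1 = 2, r_2 = 3/2.
Take r = r_1 = 2. Let y(x) = x^r sum_{n>=0} a_n x^n with a_0 = 1.
Substitute y = x^r sum a_n x^n and match x^{r+n}. The recurrence is
  D(n) a_n + 2 a_{n-1} = 0,  where D(n) = (r+n)(r+n-1) + (-5/2)(r+n) + (3).
  a_n = -2 / D(n) * a_{n-1}.
Since the indicial polynomial factors as (r - r_1)(r - r_2), D(n) = (r_1 + n - r_1)(r_1 + n - r_2) = n(n + 1/2).
Evaluating step by step (a_0 = 1):
  n = 1: D(1) = 1(1 + 1/2) = 3/2; numerator = -2(1) = -2; a_1 = (-2)/(3/2) = -4/3
  n = 2: D(2) = 2(2 + 1/2) = 5; numerator = -2(-4/3) = 8/3; a_2 = (8/3)/(5) = 8/15
  n = 3: D(3) = 3(3 + 1/2) = 21/2; numerator = -2(8/15) = -16/15; a_3 = (-16/15)/(21/2) = -32/315
  n = 4: D(4) = 4(4 + 1/2) = 18; numerator = -2(-32/315) = 64/315; a_4 = (64/315)/(18) = 32/2835

r = 2; a_0 = 1; a_1 = -4/3; a_2 = 8/15; a_3 = -32/315; a_4 = 32/2835


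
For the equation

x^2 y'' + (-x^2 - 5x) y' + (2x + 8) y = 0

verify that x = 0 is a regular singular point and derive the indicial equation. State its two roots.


Divide by x^2 to reach normal form y'' + P_1(x) y' + P_2(x) y = 0 with P_1(x) = -1 - 5/x and P_2(x) = 2/x + 8/x^2.
x = 0 is a singular point because the y'-coefficient -1 - 5/x has a pole at x = 0 and the y-coefficient 2/x + 8/x^2 has a pole at x = 0.
It is a regular singular point because x P_1(x) = p(x) = -x - 5 and x^2 P_2(x) = q(x) = 2x + 8 are polynomials, hence analytic at x = 0.
p(0) = -5,  q(0) = 8.
Indicial equation: r(r-1) + p(0) r + q(0) = 0, i.e. r^2 + (p(0) - 1) r + q(0) = 0, i.e. r^2 - 6 r + 8 = 0.
Discriminant: (-6)^2 - 4(8) = 4, so r = (6 ± 2)/2.
Solving: r_1 = 4, r_2 = 2.

indicial: r^2 - 6 r + 8 = 0; roots r_1 = 4, r_2 = 2


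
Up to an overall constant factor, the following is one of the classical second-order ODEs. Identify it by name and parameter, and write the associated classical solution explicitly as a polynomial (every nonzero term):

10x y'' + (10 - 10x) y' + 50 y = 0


All three coefficients share the factor 10; dividing through by 10 gives  x y'' + (1 - x) y' + 5 y = 0.
This matches the Laguerre equation x y'' + (1 - x) y' + n y = 0 with n = 5; the polynomial solution is L_5(x).
With y = sum_k a_k x^k, matching x^k gives (k+1)k a_{k+1} + (k+1) a_{k+1} - k a_k + n a_k = 0, i.e. (k+1)^2 a_{k+1} = (k - n) a_k = (k - 5) a_k. The right side vanishes at k = 5, so the series terminates at degree 5.
Standard normalization L_n(0) = 1 gives a_0 = 1. Work upward with a_{k+1} = (k - 5) a_k / (k+1)^2:
  a_1 = (0 - 5)(1) / 1^2 = -5/1 = -5
  a_2 = (1 - 5)(-5) / 2^2 = 20/4 = 5
  a_3 = (2 - 5)(5) / 3^2 = -15/9 = -5/3
  a_4 = (3 - 5)(-5/3) / 4^2 = (10/3)/16 = 5/24
  a_5 = (4 - 5)(5/24) / 5^2 = (-5/24)/25 = -1/120
Hence L_5(x) = -x^5/120 + 5 x^4/24 - 5 x^3/3 + 5 x^2 - 5 x + 1.

L_5(x); series = -x^5/120 + 5 x^4/24 - 5 x^3/3 + 5 x^2 - 5 x + 1


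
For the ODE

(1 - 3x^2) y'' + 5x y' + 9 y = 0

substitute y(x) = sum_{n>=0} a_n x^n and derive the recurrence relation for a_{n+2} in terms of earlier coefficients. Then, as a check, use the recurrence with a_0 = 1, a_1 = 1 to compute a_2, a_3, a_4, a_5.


Substitute y = sum_n a_n x^n.
(1 - 3 x^2) y'' contributes (n+2)(n+1) a_{n+2} - 3 n(n-1) a_n at x^n.
5 x y'(x) contributes 5 n a_n at x^n.
9 y(x) contributes 9 a_n at x^n.
Matching x^n: (n+2)(n+1) a_{n+2} + (-3 n(n-1) + 5 n + 9) a_n = 0.
Thus a_{n+2} = (3 n(n-1) - 5 n - 9) / ((n+1)(n+2)) * a_n.

Check with a_0 = 1, a_1 = 1 (apply the recurrence for n = 0, 1, 2, 3): a_0 = 1, a_1 = 1, a_2 = -9/2, a_3 = -7/3, a_4 = 39/8, a_5 = 7/10.

a_(n+2) = (3 n(n-1) - 5 n - 9) / ((n+1)(n+2)) * a_n; check: a_0 = 1, a_1 = 1, a_2 = -9/2, a_3 = -7/3, a_4 = 39/8, a_5 = 7/10
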